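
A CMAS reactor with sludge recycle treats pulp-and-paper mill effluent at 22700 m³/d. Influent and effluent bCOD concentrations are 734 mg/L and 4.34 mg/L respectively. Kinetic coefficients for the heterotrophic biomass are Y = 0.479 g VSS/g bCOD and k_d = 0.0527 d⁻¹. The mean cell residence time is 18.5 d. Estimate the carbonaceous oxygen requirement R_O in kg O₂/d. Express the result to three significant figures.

R_O ≈ 10900 kg O₂/d

The observed yield is Y_obs = Y/(1 + k_d·θ_c) = 0.479 / (1 + 0.0527 × 18.5) = 0.479 / 1.975 = 0.2425 g VSS per g bCOD removed.
Substrate removed = Q·(S₀ − S) = 22700 m³/d × (734 − 4.34) g/m³ = 1.66×10^7 g/d = 16563 kg/d.
P_X = Y_obs·Q·(S₀ − S) = 0.2425 × 16563 = 4017 kg VSS/d.
R_O = Q·ΔS − 1.42 P_X = 16563 − 5704 = 10859 kg O₂/d.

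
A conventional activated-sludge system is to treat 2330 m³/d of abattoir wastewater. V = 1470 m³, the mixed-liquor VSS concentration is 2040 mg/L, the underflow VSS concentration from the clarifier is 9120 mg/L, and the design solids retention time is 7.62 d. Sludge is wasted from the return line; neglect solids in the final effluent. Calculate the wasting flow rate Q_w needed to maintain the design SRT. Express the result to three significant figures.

Wasting from the return line (neglecting effluent solids): Q_w = V·X / (θ_c·X_r) = 1470 × 2040 / (7.62 × 9120) = 43.15 m³/d.

Q_w ≈ 43.2 m³/d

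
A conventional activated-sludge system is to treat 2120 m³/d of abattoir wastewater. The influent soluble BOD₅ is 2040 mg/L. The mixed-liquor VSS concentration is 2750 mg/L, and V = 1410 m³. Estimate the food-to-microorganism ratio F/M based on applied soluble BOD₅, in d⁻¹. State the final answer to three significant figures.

F/M ≈ 1.12 d⁻¹

Food-to-microorganism ratio F/M = Q S₀ / (V X) = 2120 × 2040 / (1410 × 2750) = 1.115 d⁻¹.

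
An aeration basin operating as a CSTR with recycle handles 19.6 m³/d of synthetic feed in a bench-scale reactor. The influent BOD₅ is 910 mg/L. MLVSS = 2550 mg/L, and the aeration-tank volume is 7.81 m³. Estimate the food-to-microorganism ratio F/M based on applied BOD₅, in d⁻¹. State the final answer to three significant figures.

F/M ≈ 0.896 d⁻¹

Food-to-microorganism ratio F/M = Q S₀ / (V X) = 19.6 × 910 / (7.810 × 2550) = 0.8956 d⁻¹.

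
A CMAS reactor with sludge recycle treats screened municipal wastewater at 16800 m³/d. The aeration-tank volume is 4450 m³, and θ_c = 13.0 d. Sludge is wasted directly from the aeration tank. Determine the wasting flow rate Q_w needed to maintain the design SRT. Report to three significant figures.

Q_w ≈ 342 m³/d

For wasting at MLVSS concentration, Q_w = V/θ_c = 4450/13.0 = 342.3 m³/d.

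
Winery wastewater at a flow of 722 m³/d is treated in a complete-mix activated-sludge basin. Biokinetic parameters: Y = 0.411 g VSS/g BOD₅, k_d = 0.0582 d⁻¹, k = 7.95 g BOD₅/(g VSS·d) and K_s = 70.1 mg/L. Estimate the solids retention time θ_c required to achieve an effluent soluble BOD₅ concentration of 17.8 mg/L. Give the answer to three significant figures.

At the target effluent, Y k S/(K_s+S) = 0.411×7.95×17.8/87.90 = 0.6617 d⁻¹.
1/θ_c = 0.6617 − 0.0582 = 0.6035 d⁻¹, so θ_c = 1.657 d.

θ_c ≈ 1.66 d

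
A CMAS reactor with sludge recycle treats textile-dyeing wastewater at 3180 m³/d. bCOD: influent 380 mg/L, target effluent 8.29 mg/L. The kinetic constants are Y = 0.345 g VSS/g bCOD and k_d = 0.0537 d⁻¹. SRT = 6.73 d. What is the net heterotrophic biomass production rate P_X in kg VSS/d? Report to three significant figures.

P_X ≈ 300 kg VSS/d

Y_obs = Y / (1 + k_d θ_c) = 0.345 / (1 + 0.0537 × 6.73) = 0.345 / 1.361 = 0.2534.
ΔS = 380 − 8.29 = 371.7 mg/L, so the substrate removal rate is 3180 × 371.7/1000 = 1182 kg bCOD/d.
Biomass produced: P_X = Y_obs·Q·ΔS = 0.2534 × 1182 ≈ 299.5 kg VSS/d.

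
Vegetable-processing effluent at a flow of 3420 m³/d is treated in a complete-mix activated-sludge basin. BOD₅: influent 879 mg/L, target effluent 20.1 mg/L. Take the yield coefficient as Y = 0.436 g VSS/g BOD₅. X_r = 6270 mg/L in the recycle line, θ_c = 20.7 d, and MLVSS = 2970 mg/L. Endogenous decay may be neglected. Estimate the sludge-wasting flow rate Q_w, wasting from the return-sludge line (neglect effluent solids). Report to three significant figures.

Biomass mass balance (decay neglected): V·X = Y·Q·(S₀ − S)·θ_c, so V = 0.436 × 3420 × (879 − 20.1) × 20.7 / 2970 = 8926 m³.
θ_c = V·X/(Q_w·X_r) when wasting from the recycle, so Q_w = V·X/(θ_c·X_r) = 8926 × 2970 / (20.7 × 6270) = 204.3 m³/d.

Q_w ≈ 204 m³/d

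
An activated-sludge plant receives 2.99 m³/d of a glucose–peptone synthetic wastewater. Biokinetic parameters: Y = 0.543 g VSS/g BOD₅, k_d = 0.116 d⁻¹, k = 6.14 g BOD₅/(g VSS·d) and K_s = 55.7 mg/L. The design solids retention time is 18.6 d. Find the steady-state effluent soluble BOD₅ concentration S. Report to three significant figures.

S ≈ 2.99 mg/L

From the Monod/SRT balance for a CMAS, S = K_s·(1+k_d θ_c)/[θ_c·(Y k − k_d) − 1] = 55.7 × (1 + 0.116 × 18.6) / [18.6 × (0.543 × 6.14 − 0.116) − 1] = 175.9 / 58.86 = 2.988 mg/L.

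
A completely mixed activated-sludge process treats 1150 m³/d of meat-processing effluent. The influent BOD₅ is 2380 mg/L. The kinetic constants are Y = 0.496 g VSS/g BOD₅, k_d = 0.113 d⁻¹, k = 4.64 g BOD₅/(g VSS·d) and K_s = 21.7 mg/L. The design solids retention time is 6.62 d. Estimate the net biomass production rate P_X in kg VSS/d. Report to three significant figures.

From the Monod/SRT balance for a CMAS, S = K_s·(1+k_d θ_c)/[θ_c·(Y k − k_d) − 1] = 21.7 × (1 + 0.113 × 6.62) / [6.62 × (0.496 × 4.64 − 0.113) − 1] = 37.93 / 13.49 = 2.812 mg/L.
The observed yield is Y_obs = Y/(1 + k_d·θ_c) = 0.496 / (1 + 0.113 × 6.62) = 0.496 / 1.748 = 0.2837 g VSS per g BOD₅ removed.
ΔS = 2380 − 2.81 = 2377 mg/L, so the substrate removal rate is 1150 × 2377/1000 = 2734 kg BOD₅/d.
Net biomass production P_X = Y_obs × Q·(S₀ − S) = 0.2837 × 2734 = 775.7 kg VSS/d.

P_X ≈ 776 kg VSS/d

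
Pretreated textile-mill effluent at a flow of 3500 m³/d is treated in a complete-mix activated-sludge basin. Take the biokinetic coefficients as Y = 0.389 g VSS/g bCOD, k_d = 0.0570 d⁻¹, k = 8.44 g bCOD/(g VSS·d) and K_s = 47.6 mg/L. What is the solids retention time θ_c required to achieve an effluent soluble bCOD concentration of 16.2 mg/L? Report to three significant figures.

Specific growth rate at S = 16.2 mg/L: μ = YkS/(K_s+S) = 0.389·8.44·16.2/(47.6+16.2) = 0.8337 d⁻¹.
θ_c = 1/(μ − k_d) = 1/(0.8337 − 0.0570) = 1/0.7767 = 1.288 d.

θ_c ≈ 1.29 d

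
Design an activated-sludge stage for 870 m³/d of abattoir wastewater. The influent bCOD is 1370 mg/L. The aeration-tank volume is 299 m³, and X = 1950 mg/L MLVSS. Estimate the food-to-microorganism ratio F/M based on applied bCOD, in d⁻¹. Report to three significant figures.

F/M = applied load / biomass = Q·S₀/(V·X) = 870 × 1370 / (299.0 × 1950) = 2.044 d⁻¹.

F/M ≈ 2.04 d⁻¹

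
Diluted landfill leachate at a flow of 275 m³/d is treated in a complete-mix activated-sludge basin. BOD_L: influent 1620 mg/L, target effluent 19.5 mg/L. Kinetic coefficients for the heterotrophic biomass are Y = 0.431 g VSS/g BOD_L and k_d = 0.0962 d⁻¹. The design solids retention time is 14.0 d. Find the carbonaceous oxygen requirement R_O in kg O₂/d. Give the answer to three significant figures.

R_O ≈ 325 kg O₂/d

The observed yield is Y_obs = Y/(1 + k_d·θ_c) = 0.431 / (1 + 0.0962 × 14.0) = 0.431 / 2.347 = 0.1837 g VSS per g BOD_L removed.
Substrate removed = Q·(S₀ − S) = 275 m³/d × (1620 − 19.5) g/m³ = 4.4×10^5 g/d = 440.1 kg/d.
Net sludge production P_X = 0.1837 × 440.1 = 80.83 kg VSS/d.
Carbonaceous O₂ demand = substrate oxidised − cell-mass equivalent = 440.1 − 1.42 × 80.83 = 325.4 kg O₂/d.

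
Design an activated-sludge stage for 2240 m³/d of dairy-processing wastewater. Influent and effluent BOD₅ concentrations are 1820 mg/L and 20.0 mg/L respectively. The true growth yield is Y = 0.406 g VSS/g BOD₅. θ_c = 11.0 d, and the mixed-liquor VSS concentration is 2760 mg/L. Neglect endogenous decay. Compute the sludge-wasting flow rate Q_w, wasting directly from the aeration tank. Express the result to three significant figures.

With k_d = 0 the design equation reduces to V = Y Q (S₀−S) θ_c / X = 0.406 × 2240 × (1820 − 20.0) × 11.0 / 2760 = 6524 m³.
Wasting from the aeration tank: Q_w = V / θ_c = 6524 / 11.0 = 593.1 m³/d.

Q_w ≈ 593 m³/d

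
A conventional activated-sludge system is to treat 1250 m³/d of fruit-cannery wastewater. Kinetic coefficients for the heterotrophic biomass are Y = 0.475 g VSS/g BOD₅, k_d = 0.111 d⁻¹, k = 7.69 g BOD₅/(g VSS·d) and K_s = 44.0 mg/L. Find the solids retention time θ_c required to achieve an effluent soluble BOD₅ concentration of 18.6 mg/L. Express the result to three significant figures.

θ_c ≈ 1.03 d

From 1/θ_c = Y·k·S/(K_s + S) − k_d: Y·k·S/(K_s+S) = 0.475 × 7.69 × 18.6 / (44.0 + 18.6) = 1.085 d⁻¹.
Then 1/θ_c = μ − k_d = 1.085 − 0.111 = 0.9743 d⁻¹, giving θ_c = 1.026 d.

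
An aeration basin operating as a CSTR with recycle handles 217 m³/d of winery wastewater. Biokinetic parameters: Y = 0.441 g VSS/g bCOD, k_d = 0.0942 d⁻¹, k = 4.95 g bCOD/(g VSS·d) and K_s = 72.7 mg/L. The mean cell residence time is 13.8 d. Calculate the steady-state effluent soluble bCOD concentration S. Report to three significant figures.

S ≈ 6.01 mg/L

From the Monod/SRT balance for a CMAS, S = K_s·(1+k_d θ_c)/[θ_c·(Y k − k_d) − 1] = 72.7 × (1 + 0.0942 × 13.8) / [13.8 × (0.441 × 4.95 − 0.0942) − 1] = 167.2 / 27.82 = 6.009 mg/L.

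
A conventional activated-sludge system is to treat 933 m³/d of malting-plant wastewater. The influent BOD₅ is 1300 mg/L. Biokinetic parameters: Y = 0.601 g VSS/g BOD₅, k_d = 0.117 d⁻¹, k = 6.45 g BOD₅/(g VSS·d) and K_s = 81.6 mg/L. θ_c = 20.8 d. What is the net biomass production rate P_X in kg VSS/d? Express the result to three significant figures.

From the Monod/SRT balance for a CMAS, S = K_s·(1+k_d θ_c)/[θ_c·(Y k − k_d) − 1] = 81.6 × (1 + 0.117 × 20.8) / [20.8 × (0.601 × 6.45 − 0.117) − 1] = 280.2 / 77.20 = 3.629 mg/L.
Y_obs = Y / (1 + k_d θ_c) = 0.601 / (1 + 0.117 × 20.8) = 0.601 / 3.434 = 0.1750.
Substrate removed = Q·(S₀ − S) = 933 m³/d × (1300 − 3.63) g/m³ = 1.21×10^6 g/d = 1210 kg/d.
Biomass produced: P_X = Y_obs·Q·ΔS = 0.1750 × 1210 ≈ 211.7 kg VSS/d.

P_X ≈ 212 kg VSS/d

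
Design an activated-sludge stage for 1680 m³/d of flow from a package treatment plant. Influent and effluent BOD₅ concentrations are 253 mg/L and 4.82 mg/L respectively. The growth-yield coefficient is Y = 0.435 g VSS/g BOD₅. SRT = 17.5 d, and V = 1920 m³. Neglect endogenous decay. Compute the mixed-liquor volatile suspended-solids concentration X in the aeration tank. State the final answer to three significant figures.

Without decay, X = Y Q (S₀−S) θ_c / V = 0.435 × 1680 × (253 − 4.82) × 17.5 / 1920 = 1653 mg/L.

X ≈ 1650 mg/L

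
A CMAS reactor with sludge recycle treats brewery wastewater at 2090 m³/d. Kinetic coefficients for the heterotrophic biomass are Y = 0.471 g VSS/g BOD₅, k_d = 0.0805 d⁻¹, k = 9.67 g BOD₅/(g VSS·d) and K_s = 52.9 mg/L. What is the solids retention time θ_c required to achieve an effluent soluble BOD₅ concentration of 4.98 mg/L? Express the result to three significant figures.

At the target effluent, Y k S/(K_s+S) = 0.471×9.67×4.98/57.88 = 0.3919 d⁻¹.
1/θ_c = 0.3919 − 0.0805 = 0.3114 d⁻¹, so θ_c = 3.212 d.

θ_c ≈ 3.21 d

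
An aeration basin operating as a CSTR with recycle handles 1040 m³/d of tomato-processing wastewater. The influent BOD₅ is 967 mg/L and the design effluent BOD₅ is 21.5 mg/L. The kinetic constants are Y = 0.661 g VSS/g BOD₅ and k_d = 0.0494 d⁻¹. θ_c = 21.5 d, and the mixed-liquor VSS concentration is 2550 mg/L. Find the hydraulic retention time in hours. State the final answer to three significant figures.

Rearranging the biomass balance for a CMAS with decay, V = Y·Q·ΔS·θ_c / [X·(1+k_d θ_c)] = 0.661 × 1040 × (967 − 21.5) × 21.5 / [2550 × (1 + 0.0494 × 21.5)] = 1.4×10^7 / 5258 = 2658 m³.
τ = V/Q = 2658/1040 = 2.555 d, or 61.33 h.

τ ≈ 61.3 h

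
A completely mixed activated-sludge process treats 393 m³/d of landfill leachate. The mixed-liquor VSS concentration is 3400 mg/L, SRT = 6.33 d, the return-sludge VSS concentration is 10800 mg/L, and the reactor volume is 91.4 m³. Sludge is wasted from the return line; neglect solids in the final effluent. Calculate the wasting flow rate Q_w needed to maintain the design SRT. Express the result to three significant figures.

θ_c = V·X/(Q_w·X_r) when wasting from the recycle, so Q_w = V·X/(θ_c·X_r) = 91.40 × 3400 / (6.33 × 10800) = 4.546 m³/d.

Q_w ≈ 4.55 m³/d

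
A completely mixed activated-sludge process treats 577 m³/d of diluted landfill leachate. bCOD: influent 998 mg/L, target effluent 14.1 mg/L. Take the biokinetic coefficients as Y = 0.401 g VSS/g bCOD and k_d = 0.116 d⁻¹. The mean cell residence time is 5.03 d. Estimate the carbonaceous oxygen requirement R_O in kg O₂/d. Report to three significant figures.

Y_obs = Y / (1 + k_d θ_c) = 0.401 / (1 + 0.116 × 5.03) = 0.401 / 1.583 = 0.2532.
Q·(S₀ − S) = 577 × (998 − 14.1) × 10⁻³ = 567.7 kg/d removed.
Biomass synthesised: P_X = Y_obs × 567.7 = 143.8 kg VSS/d.
R_O = Q·ΔS − 1.42 P_X = 567.7 − 204.1 = 363.6 kg O₂/d.

R_O ≈ 364 kg O₂/d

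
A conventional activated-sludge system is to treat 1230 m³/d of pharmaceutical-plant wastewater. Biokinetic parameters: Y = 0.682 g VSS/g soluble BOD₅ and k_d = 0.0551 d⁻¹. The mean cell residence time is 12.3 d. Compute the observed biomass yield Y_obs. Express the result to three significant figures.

Y_obs ≈ 0.407 g VSS/g soluble BOD₅

Y_obs = Y / (1 + k_d θ_c) = 0.682 / (1 + 0.0551 × 12.3) = 0.682 / 1.678 = 0.4065.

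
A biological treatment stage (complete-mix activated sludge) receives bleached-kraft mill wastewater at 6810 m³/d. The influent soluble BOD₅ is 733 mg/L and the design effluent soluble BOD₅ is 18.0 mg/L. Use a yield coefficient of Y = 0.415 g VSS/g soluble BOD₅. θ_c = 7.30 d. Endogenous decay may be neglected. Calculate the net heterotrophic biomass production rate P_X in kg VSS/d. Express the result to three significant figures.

P_X ≈ 2020 kg VSS/d

With endogenous decay neglected, the observed yield equals the true yield: Y_obs = Y = 0.415 g VSS/g soluble BOD₅.
Q·(S₀ − S) = 6810 × (733 − 18.0) × 10⁻³ = 4869 kg/d removed.
Biomass produced: P_X = Y_obs·Q·ΔS = 0.4150 × 4869 ≈ 2021 kg VSS/d.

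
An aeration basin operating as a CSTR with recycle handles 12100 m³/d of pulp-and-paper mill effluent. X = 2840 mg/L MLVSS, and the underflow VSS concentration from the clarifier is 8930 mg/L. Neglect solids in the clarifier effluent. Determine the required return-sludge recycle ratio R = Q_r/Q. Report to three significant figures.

R ≈ 0.466

Mass balance around the secondary clarifier (neglecting effluent solids): R = X / (X_r − X) = 2840 / (8930 − 2840) = 0.4663.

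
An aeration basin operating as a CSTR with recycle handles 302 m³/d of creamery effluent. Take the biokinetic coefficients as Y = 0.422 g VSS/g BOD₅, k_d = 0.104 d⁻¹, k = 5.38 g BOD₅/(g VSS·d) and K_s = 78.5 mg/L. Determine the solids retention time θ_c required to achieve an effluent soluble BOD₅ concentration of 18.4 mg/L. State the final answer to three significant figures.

Specific growth rate at S = 18.4 mg/L: μ = YkS/(K_s+S) = 0.422·5.38·18.4/(78.5+18.4) = 0.4311 d⁻¹.
Then 1/θ_c = μ − k_d = 0.4311 − 0.104 = 0.3271 d⁻¹, giving θ_c = 3.057 d.

θ_c ≈ 3.06 d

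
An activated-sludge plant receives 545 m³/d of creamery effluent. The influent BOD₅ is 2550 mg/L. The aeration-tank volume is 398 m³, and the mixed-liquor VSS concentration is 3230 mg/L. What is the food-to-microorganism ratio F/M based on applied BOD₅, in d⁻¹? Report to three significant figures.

F/M ≈ 1.08 d⁻¹

F/M = applied load / biomass = Q·S₀/(V·X) = 545 × 2550 / (398.0 × 3230) = 1.081 d⁻¹.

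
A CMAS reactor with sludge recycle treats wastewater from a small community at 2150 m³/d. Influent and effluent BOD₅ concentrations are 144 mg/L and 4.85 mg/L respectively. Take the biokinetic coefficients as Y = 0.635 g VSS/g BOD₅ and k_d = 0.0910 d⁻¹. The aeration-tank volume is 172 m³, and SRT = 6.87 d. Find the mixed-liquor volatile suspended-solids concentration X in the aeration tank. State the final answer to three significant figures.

Solving the biomass balance for X: X = Y Q (S₀−S) θ_c / [V (1+k_d θ_c)] = 0.635 × 2150 × (144 − 4.85) × 6.87 / [172 × (1 + 0.0910 × 6.87)] = 4669 mg/L.

X ≈ 4670 mg/L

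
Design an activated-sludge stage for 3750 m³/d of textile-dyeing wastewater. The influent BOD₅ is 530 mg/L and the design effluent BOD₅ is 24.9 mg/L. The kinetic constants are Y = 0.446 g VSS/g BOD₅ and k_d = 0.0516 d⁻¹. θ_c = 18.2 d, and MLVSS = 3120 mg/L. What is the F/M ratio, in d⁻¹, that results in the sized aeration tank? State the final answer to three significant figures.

F/M ≈ 0.251 d⁻¹

Rearranging the biomass balance for a CMAS with decay, V = Y·Q·ΔS·θ_c / [X·(1+k_d θ_c)] = 0.446 × 3750 × (530 − 24.9) × 18.2 / [3120 × (1 + 0.0516 × 18.2)] = 1.54×10^7 / 6050 = 2541 m³.
Food-to-microorganism ratio F/M = Q S₀ / (V X) = 3750 × 530 / (2541 × 3120) = 0.2507 d⁻¹.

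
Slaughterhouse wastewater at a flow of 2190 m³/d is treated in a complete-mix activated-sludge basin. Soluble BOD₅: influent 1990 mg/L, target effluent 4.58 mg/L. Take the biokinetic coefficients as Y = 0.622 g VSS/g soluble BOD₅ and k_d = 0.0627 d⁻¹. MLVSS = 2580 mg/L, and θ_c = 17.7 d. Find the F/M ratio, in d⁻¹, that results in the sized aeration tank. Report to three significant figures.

F/M ≈ 0.192 d⁻¹

Steady-state biomass mass balance: V·X·(1 + k_d·θ_c) = Y·Q·(S₀ − S)·θ_c, so V = 0.622 × 2190 × (1990 − 4.58) × 17.7 / [2580 × (1 + 0.0627 × 17.7)] = 4.79×10^7 / 5443 = 8794 m³.
F/M = Q·S₀ / (V·X) = 2190 × 1990 / (8794 × 2580) = 0.1921 g soluble BOD₅·(g VSS·d)⁻¹.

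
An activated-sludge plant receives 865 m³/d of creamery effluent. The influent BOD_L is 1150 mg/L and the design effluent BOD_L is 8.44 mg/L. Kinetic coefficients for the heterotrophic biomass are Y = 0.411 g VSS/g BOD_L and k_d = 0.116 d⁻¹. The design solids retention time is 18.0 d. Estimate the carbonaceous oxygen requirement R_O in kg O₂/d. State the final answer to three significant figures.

R_O ≈ 801 kg O₂/d

The observed yield is Y_obs = Y/(1 + k_d·θ_c) = 0.411 / (1 + 0.116 × 18.0) = 0.411 / 3.088 = 0.1331 g VSS per g BOD_L removed.
Substrate removed = Q·(S₀ − S) = 865 m³/d × (1150 − 8.44) g/m³ = 9.87×10^5 g/d = 987.4 kg/d.
P_X = Y_obs·Q·(S₀ − S) = 0.1331 × 987.4 = 131.4 kg VSS/d.
R_O = Q·(S₀ − S) − 1.42·P_X = 987.4 − 1.42 × 131.4 = 800.8 kg O₂/d.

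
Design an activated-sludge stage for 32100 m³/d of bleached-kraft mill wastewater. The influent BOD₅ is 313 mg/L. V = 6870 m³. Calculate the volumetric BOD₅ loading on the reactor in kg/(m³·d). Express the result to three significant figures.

Applied BOD₅ load per unit volume = Q·S₀/V = (32100 × 313/1000)/6870 = 1.462 kg BOD₅·m⁻³·d⁻¹.

L_v ≈ 1.46 kg BOD₅/(m³·d)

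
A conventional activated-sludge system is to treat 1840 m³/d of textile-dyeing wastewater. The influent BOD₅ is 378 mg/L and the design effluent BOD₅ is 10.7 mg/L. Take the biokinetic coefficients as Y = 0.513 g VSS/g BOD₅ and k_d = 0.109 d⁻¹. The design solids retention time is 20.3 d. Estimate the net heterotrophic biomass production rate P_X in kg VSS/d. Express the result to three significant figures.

P_X ≈ 108 kg VSS/d

Observed yield with endogenous decay: Y_obs = Y / (1 + k_d·θ_c) = 0.513 / (1 + 0.109 × 20.3) = 0.513 / 3.213 = 0.1597 g VSS/g BOD₅.
Mass of BOD₅ removed per day: Q(S₀ − S) = 1840 × 367.3 g/m³ = 675.8 kg/d.
Biomass produced: P_X = Y_obs·Q·ΔS = 0.1597 × 675.8 ≈ 107.9 kg VSS/d.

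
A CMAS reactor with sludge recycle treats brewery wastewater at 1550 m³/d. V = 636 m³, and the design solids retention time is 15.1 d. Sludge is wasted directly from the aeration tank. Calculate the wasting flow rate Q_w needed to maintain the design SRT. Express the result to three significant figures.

With mixed-liquor wasting, θ_c = V/Q_w, so Q_w = V/θ_c = 636.0/15.1 = 42.12 m³/d.

Q_w ≈ 42.1 m³/d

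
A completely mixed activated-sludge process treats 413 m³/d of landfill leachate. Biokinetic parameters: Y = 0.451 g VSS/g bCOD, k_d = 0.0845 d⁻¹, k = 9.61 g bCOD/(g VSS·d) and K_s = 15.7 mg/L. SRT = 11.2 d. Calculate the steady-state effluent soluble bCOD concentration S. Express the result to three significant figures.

S ≈ 0.656 mg/L

From the Monod/SRT balance for a CMAS, S = K_s·(1+k_d θ_c)/[θ_c·(Y k − k_d) − 1] = 15.7 × (1 + 0.0845 × 11.2) / [11.2 × (0.451 × 9.61 − 0.0845) − 1] = 30.56 / 46.60 = 0.6558 mg/L.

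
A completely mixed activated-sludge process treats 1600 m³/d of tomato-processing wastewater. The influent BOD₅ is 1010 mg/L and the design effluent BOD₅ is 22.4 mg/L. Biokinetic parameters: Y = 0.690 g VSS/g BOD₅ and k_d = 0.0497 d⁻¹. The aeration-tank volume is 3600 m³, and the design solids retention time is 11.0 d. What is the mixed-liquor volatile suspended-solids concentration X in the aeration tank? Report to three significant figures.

X = Y·Q·ΔS·θ_c / [V·(1 + k_d θ_c)] = 0.690 × 1600 × (1010 − 22.4) × 11.0 / [3600 × (1 + 0.0497 × 11.0)] = 2154 mg/L.

X ≈ 2150 mg/L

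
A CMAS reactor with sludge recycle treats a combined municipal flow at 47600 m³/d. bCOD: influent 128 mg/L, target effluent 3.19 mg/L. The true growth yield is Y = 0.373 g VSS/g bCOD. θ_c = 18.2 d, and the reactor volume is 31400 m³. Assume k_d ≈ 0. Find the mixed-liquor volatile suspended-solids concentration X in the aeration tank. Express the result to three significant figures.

X ≈ 1280 mg/L

X = Y·Q·ΔS·θ_c / V = 0.373 × 47600 × (128 − 3.19) × 18.2 / 31400 = 1284 mg/L.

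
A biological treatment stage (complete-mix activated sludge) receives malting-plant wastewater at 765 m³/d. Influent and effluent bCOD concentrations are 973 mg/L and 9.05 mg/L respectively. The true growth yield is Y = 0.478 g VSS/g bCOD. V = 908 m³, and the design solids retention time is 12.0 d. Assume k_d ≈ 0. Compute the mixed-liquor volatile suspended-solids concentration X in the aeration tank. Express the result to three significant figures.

X ≈ 4660 mg/L

X = Y·Q·ΔS·θ_c / V = 0.478 × 765 × (973 − 9.05) × 12.0 / 908 = 4658 mg/L.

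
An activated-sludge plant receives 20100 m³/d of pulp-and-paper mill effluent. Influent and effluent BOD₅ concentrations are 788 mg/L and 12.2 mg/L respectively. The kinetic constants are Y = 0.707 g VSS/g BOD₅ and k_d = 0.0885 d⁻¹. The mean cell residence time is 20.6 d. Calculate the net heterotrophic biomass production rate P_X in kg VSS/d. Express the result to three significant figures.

P_X ≈ 3910 kg VSS/d

Observed yield with endogenous decay: Y_obs = Y / (1 + k_d·θ_c) = 0.707 / (1 + 0.0885 × 20.6) = 0.707 / 2.823 = 0.2504 g VSS/g BOD₅.
Q·(S₀ − S) = 20100 × (788 − 12.2) × 10⁻³ = 15594 kg/d removed.
Biomass produced: P_X = Y_obs·Q·ΔS = 0.2504 × 15594 ≈ 3905 kg VSS/d.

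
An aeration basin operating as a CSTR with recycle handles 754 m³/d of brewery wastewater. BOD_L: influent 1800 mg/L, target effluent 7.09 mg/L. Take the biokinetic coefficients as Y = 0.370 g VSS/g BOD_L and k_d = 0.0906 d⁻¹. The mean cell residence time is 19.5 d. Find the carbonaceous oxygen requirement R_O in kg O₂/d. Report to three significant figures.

R_O ≈ 1100 kg O₂/d

The observed yield is Y_obs = Y/(1 + k_d·θ_c) = 0.370 / (1 + 0.0906 × 19.5) = 0.370 / 2.767 = 0.1337 g VSS per g BOD_L removed.
Mass of BOD_L removed per day: Q(S₀ − S) = 754 × 1793 g/m³ = 1352 kg/d.
Biomass synthesised: P_X = Y_obs × 1352 = 180.8 kg VSS/d.
R_O = Q·ΔS − 1.42 P_X = 1352 − 256.7 = 1095 kg O₂/d.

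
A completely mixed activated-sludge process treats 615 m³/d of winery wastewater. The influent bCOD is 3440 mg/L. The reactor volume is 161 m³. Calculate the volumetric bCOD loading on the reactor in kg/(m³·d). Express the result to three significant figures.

L_v = Q S₀ / V = 615 × 3440 × 10⁻³ / 161.0 = 13.14 kg/(m³·d).

L_v ≈ 13.1 kg bCOD/(m³·d)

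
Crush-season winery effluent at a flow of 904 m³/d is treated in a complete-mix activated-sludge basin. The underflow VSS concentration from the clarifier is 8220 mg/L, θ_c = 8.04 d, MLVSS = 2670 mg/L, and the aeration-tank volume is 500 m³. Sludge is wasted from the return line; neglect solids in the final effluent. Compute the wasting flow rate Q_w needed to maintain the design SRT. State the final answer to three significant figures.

Q_w ≈ 20.2 m³/d

θ_c = V·X/(Q_w·X_r) when wasting from the recycle, so Q_w = V·X/(θ_c·X_r) = 500.0 × 2670 / (8.04 × 8220) = 20.20 m³/d.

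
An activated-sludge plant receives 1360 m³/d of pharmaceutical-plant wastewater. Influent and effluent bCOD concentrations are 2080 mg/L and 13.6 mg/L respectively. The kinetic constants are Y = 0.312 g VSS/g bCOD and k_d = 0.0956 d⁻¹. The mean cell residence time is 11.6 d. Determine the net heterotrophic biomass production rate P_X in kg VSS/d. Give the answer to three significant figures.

P_X ≈ 416 kg VSS/d

Y_obs = Y / (1 + k_d θ_c) = 0.312 / (1 + 0.0956 × 11.6) = 0.312 / 2.109 = 0.1479.
Substrate removed = Q·(S₀ − S) = 1360 m³/d × (2080 − 13.6) g/m³ = 2.81×10^6 g/d = 2810 kg/d.
Biomass produced: P_X = Y_obs·Q·ΔS = 0.1479 × 2810 ≈ 415.8 kg VSS/d.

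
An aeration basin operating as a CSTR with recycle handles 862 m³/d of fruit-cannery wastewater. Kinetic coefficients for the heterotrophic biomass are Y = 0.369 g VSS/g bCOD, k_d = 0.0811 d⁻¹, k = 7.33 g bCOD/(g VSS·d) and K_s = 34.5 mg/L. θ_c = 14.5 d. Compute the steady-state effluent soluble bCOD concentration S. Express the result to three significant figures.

S ≈ 2.03 mg/L

Effluent substrate depends only on kinetics and SRT: S = K_s(1 + k_d θ_c) / [θ_c(Yk − k_d) − 1] = 34.5 × (1 + 0.0811 × 14.5) / [14.5 × (0.369 × 7.33 − 0.0811) − 1] = 75.07 / 37.04 = 2.027 mg/L.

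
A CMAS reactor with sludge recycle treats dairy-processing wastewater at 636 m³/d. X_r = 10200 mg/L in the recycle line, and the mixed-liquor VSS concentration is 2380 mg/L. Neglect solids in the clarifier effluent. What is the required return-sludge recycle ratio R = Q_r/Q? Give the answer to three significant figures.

R ≈ 0.304

Solids balance on the clarifier gives (1+R)X = R·X_r, so R = X/(X_r − X) = 2380 / (10200 − 2380) = 0.3043.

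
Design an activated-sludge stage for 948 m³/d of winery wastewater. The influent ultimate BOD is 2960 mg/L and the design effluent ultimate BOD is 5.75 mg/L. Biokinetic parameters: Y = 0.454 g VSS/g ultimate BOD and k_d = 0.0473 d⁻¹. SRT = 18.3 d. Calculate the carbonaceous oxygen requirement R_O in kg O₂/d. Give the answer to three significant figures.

R_O ≈ 1830 kg O₂/d

Observed yield with endogenous decay: Y_obs = Y / (1 + k_d·θ_c) = 0.454 / (1 + 0.0473 × 18.3) = 0.454 / 1.866 = 0.2434 g VSS/g ultimate BOD.
Mass of ultimate BOD removed per day: Q(S₀ − S) = 948 × 2954 g/m³ = 2801 kg/d.
Net sludge production P_X = 0.2434 × 2801 = 681.5 kg VSS/d.
Carbonaceous O₂ demand = substrate oxidised − cell-mass equivalent = 2801 − 1.42 × 681.5 = 1833 kg O₂/d.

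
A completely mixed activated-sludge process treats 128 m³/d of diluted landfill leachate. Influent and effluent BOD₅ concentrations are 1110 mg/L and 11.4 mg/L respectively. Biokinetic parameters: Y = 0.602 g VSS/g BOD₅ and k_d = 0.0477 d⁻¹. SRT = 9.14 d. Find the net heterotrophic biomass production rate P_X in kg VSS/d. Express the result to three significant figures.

Observed yield with endogenous decay: Y_obs = Y / (1 + k_d·θ_c) = 0.602 / (1 + 0.0477 × 9.14) = 0.602 / 1.436 = 0.4192 g VSS/g BOD₅.
Mass of BOD₅ removed per day: Q(S₀ − S) = 128 × 1099 g/m³ = 140.6 kg/d.
Biomass produced: P_X = Y_obs·Q·ΔS = 0.4192 × 140.6 ≈ 58.95 kg VSS/d.

P_X ≈ 59.0 kg VSS/d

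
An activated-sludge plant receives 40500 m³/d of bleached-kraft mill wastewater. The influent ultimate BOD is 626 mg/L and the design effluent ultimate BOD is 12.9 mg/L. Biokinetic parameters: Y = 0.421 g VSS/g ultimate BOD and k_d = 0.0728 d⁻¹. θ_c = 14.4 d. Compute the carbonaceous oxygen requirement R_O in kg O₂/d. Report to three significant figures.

R_O ≈ 17600 kg O₂/d

Y_obs = Y / (1 + k_d θ_c) = 0.421 / (1 + 0.0728 × 14.4) = 0.421 / 2.048 = 0.2055.
ΔS = 626 − 12.9 = 613.1 mg/L, so the substrate removal rate is 40500 × 613.1/1000 = 24831 kg ultimate BOD/d.
P_X = Y_obs·Q·(S₀ − S) = 0.2055 × 24831 = 5104 kg VSS/d.
R_O = Q·(S₀ − S) − 1.42·P_X = 24831 − 1.42 × 5104 = 17584 kg O₂/d.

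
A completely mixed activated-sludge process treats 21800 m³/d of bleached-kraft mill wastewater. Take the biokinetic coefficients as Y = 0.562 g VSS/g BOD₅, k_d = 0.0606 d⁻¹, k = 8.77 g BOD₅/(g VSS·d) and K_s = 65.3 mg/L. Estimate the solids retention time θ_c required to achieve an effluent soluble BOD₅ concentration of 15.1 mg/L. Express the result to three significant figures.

θ_c ≈ 1.16 d

Specific growth rate at S = 15.1 mg/L: μ = YkS/(K_s+S) = 0.562·8.77·15.1/(65.3+15.1) = 0.9257 d⁻¹.
Then 1/θ_c = μ − k_d = 0.9257 − 0.0606 = 0.8651 d⁻¹, giving θ_c = 1.156 d.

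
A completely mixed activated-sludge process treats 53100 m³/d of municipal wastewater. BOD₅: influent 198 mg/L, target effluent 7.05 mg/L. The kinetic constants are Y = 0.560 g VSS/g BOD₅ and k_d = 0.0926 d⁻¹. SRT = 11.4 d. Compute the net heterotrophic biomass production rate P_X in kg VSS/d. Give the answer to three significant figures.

P_X ≈ 2760 kg VSS/d

Y_obs = Y / (1 + k_d θ_c) = 0.560 / (1 + 0.0926 × 11.4) = 0.560 / 2.056 = 0.2724.
ΔS = 198 − 7.05 = 190.9 mg/L, so the substrate removal rate is 53100 × 190.9/1000 = 10139 kg BOD₅/d.
Net biomass production P_X = Y_obs × Q·(S₀ − S) = 0.2724 × 10139 = 2762 kg VSS/d.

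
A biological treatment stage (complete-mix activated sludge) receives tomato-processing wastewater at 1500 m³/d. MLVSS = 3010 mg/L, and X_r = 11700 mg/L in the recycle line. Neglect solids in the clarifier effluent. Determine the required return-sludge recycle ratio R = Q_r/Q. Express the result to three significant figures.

R = Q_r/Q = X/(X_r − X) = 3010 / (11700 − 3010) = 0.3464.

R ≈ 0.346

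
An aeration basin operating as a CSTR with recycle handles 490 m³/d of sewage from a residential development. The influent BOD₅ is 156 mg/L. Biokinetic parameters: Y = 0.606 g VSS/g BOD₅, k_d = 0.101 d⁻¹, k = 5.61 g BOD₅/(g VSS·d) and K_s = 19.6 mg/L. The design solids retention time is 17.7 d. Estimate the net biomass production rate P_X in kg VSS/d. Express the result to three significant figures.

Effluent substrate depends only on kinetics and SRT: S = K_s(1 + k_d θ_c) / [θ_c(Yk − k_d) − 1] = 19.6 × (1 + 0.101 × 17.7) / [17.7 × (0.606 × 5.61 − 0.101) − 1] = 54.64 / 57.39 = 0.9521 mg/L.
Y_obs = Y / (1 + k_d θ_c) = 0.606 / (1 + 0.101 × 17.7) = 0.606 / 2.788 = 0.2174.
ΔS = 156 − 0.952 = 155.0 mg/L, so the substrate removal rate is 490 × 155.0/1000 = 75.97 kg BOD₅/d.
Net biomass production P_X = Y_obs × Q·(S₀ − S) = 0.2174 × 75.97 = 16.52 kg VSS/d.

P_X ≈ 16.5 kg VSS/d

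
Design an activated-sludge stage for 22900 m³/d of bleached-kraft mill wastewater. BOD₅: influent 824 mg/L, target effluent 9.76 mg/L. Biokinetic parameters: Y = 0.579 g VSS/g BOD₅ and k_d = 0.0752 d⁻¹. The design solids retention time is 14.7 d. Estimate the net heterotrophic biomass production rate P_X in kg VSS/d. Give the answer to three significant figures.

P_X ≈ 5130 kg VSS/d

Observed yield with endogenous decay: Y_obs = Y / (1 + k_d·θ_c) = 0.579 / (1 + 0.0752 × 14.7) = 0.579 / 2.105 = 0.2750 g VSS/g BOD₅.
Mass of BOD₅ removed per day: Q(S₀ − S) = 22900 × 814.2 g/m³ = 18646 kg/d.
P_X = Y_obs · Q(S₀ − S) = 0.2750 × 18646 = 5128 kg VSS/d.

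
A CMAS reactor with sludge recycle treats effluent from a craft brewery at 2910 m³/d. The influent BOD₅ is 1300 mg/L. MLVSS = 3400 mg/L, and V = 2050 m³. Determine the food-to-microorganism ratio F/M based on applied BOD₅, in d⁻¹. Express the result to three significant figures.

Food-to-microorganism ratio F/M = Q S₀ / (V X) = 2910 × 1300 / (2050 × 3400) = 0.5428 d⁻¹.

F/M ≈ 0.543 d⁻¹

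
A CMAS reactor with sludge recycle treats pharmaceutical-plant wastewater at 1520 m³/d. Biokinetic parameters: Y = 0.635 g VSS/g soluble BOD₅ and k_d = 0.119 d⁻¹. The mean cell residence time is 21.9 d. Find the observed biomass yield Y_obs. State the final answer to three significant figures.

Y_obs ≈ 0.176 g VSS/g soluble BOD₅

The observed yield is Y_obs = Y/(1 + k_d·θ_c) = 0.635 / (1 + 0.119 × 21.9) = 0.635 / 3.606 = 0.1761 g VSS per g soluble BOD₅ removed.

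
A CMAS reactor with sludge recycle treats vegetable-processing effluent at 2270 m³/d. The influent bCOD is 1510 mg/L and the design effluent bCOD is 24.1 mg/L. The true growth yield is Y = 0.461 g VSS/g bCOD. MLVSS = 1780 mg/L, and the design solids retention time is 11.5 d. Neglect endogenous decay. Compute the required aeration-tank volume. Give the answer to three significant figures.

V·X = Y·Q·ΔS·θ_c gives V = 0.461 × 2270 × (1510 − 24.1) × 11.5 / 1780 = 10046 m³.

V ≈ 10000 m³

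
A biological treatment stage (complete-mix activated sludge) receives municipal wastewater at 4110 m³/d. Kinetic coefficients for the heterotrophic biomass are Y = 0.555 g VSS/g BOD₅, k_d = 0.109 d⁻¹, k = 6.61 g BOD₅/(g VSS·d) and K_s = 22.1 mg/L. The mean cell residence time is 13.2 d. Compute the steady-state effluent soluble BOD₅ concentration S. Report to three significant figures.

S ≈ 1.17 mg/L

From the Monod/SRT balance for a CMAS, S = K_s·(1+k_d θ_c)/[θ_c·(Y k − k_d) − 1] = 22.1 × (1 + 0.109 × 13.2) / [13.2 × (0.555 × 6.61 − 0.109) − 1] = 53.90 / 45.99 = 1.172 mg/L.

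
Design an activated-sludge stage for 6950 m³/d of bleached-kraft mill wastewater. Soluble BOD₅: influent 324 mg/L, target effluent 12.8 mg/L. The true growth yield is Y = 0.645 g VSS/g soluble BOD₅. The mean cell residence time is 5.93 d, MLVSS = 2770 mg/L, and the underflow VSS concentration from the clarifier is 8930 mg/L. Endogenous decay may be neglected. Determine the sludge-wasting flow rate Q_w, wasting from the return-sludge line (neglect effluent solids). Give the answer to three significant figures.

With k_d = 0 the design equation reduces to V = Y Q (S₀−S) θ_c / X = 0.645 × 6950 × (324 − 12.8) × 5.93 / 2770 = 2986 m³.
θ_c = V·X/(Q_w·X_r) when wasting from the recycle, so Q_w = V·X/(θ_c·X_r) = 2986 × 2770 / (5.93 × 8930) = 156.2 m³/d.

Q_w ≈ 156 m³/d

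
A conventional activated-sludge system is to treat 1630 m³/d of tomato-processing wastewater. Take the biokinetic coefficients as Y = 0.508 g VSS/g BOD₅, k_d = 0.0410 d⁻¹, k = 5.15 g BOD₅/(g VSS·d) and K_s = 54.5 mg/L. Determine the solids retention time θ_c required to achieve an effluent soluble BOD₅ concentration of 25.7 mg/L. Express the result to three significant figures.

θ_c ≈ 1.25 d

At the target effluent, Y k S/(K_s+S) = 0.508×5.15×25.7/80.20 = 0.8384 d⁻¹.
θ_c = 1/(μ − k_d) = 1/(0.8384 − 0.0410) = 1/0.7974 = 1.254 d.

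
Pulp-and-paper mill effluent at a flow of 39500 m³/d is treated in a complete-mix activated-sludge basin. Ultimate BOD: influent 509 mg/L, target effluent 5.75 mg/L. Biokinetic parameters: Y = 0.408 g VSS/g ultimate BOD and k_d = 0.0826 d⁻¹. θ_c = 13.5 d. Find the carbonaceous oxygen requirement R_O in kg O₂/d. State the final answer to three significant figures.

R_O ≈ 14400 kg O₂/d

Y_obs = Y / (1 + k_d θ_c) = 0.408 / (1 + 0.0826 × 13.5) = 0.408 / 2.115 = 0.1929.
ΔS = 509 − 5.75 = 503.2 mg/L, so the substrate removal rate is 39500 × 503.2/1000 = 19878 kg ultimate BOD/d.
Biomass synthesised: P_X = Y_obs × 19878 = 3835 kg VSS/d.
R_O = Q·ΔS − 1.42 P_X = 19878 − 5445 = 14433 kg O₂/d.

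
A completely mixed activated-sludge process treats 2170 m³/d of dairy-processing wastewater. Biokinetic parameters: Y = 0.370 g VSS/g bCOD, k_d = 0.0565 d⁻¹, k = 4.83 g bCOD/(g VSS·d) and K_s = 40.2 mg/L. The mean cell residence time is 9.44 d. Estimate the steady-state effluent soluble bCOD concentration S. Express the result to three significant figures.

For a completely mixed reactor with recycle the Lawrence–McCarty relation gives S = K_s·(1 + k_d·θ_c) / [θ_c·(Y·k − k_d) − 1] = 40.2 × (1 + 0.0565 × 9.44) / [9.44 × (0.370 × 4.83 − 0.0565) − 1] = 61.64 / 15.34 = 4.019 mg/L.

S ≈ 4.02 mg/L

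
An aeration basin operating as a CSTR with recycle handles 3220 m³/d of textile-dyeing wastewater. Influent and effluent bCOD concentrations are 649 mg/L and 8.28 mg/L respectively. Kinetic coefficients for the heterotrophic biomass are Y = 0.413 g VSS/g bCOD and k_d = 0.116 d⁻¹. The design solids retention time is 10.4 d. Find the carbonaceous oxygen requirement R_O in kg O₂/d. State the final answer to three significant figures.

R_O ≈ 1510 kg O₂/d

Correct the yield for decay: Y_obs = Y/(1 + k_d θ_c) = 0.413 / (1 + 0.116 × 10.4) = 0.413 / 2.206 = 0.1872.
Mass of bCOD removed per day: Q(S₀ − S) = 3220 × 640.7 g/m³ = 2063 kg/d.
Biomass synthesised: P_X = Y_obs × 2063 = 386.2 kg VSS/d.
R_O = Q·(S₀ − S) − 1.42·P_X = 2063 − 1.42 × 386.2 = 1515 kg O₂/d.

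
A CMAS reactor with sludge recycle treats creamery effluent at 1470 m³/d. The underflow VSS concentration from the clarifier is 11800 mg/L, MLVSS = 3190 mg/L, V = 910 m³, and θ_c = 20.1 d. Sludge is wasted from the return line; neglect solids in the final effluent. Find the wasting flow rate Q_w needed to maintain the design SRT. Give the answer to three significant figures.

Q_w ≈ 12.2 m³/d

Wasting from the return line (neglecting effluent solids): Q_w = V·X / (θ_c·X_r) = 910.0 × 3190 / (20.1 × 11800) = 12.24 m³/d.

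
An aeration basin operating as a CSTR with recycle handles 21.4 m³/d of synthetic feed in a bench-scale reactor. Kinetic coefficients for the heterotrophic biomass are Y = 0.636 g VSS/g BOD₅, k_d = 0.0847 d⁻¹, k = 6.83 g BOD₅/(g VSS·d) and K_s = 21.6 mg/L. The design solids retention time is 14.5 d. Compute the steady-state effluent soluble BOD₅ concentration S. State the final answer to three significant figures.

From the Monod/SRT balance for a CMAS, S = K_s·(1+k_d θ_c)/[θ_c·(Y k − k_d) − 1] = 21.6 × (1 + 0.0847 × 14.5) / [14.5 × (0.636 × 6.83 − 0.0847) − 1] = 48.13 / 60.76 = 0.7921 mg/L.

S ≈ 0.792 mg/L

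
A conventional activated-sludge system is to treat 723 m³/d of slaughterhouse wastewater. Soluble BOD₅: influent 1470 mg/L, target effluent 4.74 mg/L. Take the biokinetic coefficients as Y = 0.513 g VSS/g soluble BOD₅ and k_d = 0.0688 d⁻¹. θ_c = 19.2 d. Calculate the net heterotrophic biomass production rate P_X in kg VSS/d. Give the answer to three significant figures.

P_X ≈ 234 kg VSS/d

The observed yield is Y_obs = Y/(1 + k_d·θ_c) = 0.513 / (1 + 0.0688 × 19.2) = 0.513 / 2.321 = 0.2210 g VSS per g soluble BOD₅ removed.
Mass of soluble BOD₅ removed per day: Q(S₀ − S) = 723 × 1465 g/m³ = 1059 kg/d.
Net biomass production P_X = Y_obs × Q·(S₀ − S) = 0.2210 × 1059 = 234.2 kg VSS/d.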